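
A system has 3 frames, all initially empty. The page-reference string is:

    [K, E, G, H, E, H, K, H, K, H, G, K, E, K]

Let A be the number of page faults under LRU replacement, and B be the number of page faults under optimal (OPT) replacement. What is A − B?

Under LRU: F F F F . . F . . . F . F . → 7 faults.
Under OPT: F F F F . . . . . . F . . . → 5 faults.
A − B = 7 − 5 = 2.

2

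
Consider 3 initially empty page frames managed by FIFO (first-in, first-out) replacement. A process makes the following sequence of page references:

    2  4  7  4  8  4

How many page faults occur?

2 → miss, frames {2}
4 → miss, frames {2,4}
7 → miss, frames {2,4,7}
4 → hit
8 → miss, evict 2, frames {4,7,8}
4 → hit
Page faults: 4.

4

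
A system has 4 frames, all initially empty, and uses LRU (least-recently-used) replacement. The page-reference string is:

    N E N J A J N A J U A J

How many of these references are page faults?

5

N → miss, frames [N]
E → miss, frames [N, E]
N → hit
J → miss, frames [E, N, J]
A → miss, frames [E, N, J, A]
J → hit
N → hit
A → hit
J → hit
U → miss, evict E, frames [N, A, J, U]
A → hit
J → hit
Page faults: 5.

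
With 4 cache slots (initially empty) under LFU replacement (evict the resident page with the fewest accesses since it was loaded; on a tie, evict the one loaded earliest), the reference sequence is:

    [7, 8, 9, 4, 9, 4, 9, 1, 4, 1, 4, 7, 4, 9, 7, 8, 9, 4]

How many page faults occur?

7: fault, frames [7]
8: fault, frames [7, 8]
9: fault, frames [7, 8, 9]
4: fault, frames [7, 8, 9, 4]
9: hit
4: hit
9: hit
1: fault, evict 7, frames [8, 9, 4, 1]
4: hit
1: hit
4: hit
7: fault, evict 8, frames [9, 4, 1, 7]
4: hit
9: hit
7: hit
8: fault, evict 1, frames [9, 4, 7, 8]
9: hit
4: hit
Page faults: 7.

7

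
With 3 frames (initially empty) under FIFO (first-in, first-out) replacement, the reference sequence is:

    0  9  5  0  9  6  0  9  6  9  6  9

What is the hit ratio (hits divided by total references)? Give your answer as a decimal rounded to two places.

0 → miss, frames [0]
9 → miss, frames [0, 9]
5 → miss, frames [0, 9, 5]
0 → hit
9 → hit
6 → miss, evict 0, frames [9, 5, 6]
0 → miss, evict 9, frames [5, 6, 0]
9 → miss, evict 5, frames [6, 0, 9]
6 → hit
9 → hit
6 → hit
9 → hit
Hits: 6 of 12 references → 6/12 = 0.5000.

0.50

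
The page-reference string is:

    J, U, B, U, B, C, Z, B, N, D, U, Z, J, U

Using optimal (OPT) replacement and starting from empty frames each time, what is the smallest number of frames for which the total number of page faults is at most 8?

f=1: 14 faults
f=2: 9 faults
f=3: 8 faults
f=4: 7 faults
f=5: 7 faults
f=6: 7 faults
f=7: 7 faults
Smallest f with faults ≤ 8 is 3.

3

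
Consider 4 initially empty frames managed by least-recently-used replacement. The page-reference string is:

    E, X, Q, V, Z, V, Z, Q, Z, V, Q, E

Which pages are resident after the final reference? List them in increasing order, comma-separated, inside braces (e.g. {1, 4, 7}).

E → fault, frames [E]
X → fault, frames [E, X]
Q → fault, frames [E, X, Q]
V → fault, frames [E, X, Q, V]
Z → fault, evict E, frames [X, Q, V, Z]
V → hit
Z → hit
Q → hit
Z → hit
V → hit
Q → hit
E → fault, evict X, frames [Z, V, Q, E]

{E, Q, V, Z}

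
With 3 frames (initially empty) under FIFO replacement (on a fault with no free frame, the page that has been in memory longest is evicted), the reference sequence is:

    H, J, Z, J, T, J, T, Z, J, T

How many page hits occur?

6

H: miss, frames [H]
J: miss, frames [H, J]
Z: miss, frames [H, J, Z]
J: hit
T: miss, evict H, frames [J, Z, T]
J: hit
T: hit
Z: hit
J: hit
T: hit
Hits: 6.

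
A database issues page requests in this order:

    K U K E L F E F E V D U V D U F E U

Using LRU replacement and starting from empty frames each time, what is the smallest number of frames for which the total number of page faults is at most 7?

f=1: 18 faults
f=2: 15 faults
f=3: 10 faults
f=4: 10 faults
f=5: 8 faults
f=6: 8 faults
f=7: 7 faults
Smallest f with faults ≤ 7 is 7.

7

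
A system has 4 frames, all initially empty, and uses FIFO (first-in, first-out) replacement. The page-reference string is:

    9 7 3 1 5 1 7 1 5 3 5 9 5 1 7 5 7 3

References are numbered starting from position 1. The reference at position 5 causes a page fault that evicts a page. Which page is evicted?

pos 1: 9 -> miss, frames [9]
pos 2: 7 -> miss, frames [9, 7]
pos 3: 3 -> miss, frames [9, 7, 3]
pos 4: 1 -> miss, frames [9, 7, 3, 1]
pos 5: 5 -> miss, evict 9, frames [7, 3, 1, 5]
At position 5, page 9 is evicted.

9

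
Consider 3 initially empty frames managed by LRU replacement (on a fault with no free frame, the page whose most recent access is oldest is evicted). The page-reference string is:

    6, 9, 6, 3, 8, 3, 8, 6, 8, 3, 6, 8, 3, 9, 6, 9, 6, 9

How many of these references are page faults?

6 -> fault, frames (6)
9 -> fault, frames (6 9)
6 -> hit
3 -> fault, frames (9 6 3)
8 -> fault, evict 9, frames (6 3 8)
3 -> hit
8 -> hit
6 -> hit
8 -> hit
3 -> hit
6 -> hit
8 -> hit
3 -> hit
9 -> fault, evict 6, frames (8 3 9)
6 -> fault, evict 8, frames (3 9 6)
9 -> hit
6 -> hit
9 -> hit
Page faults: 6.

6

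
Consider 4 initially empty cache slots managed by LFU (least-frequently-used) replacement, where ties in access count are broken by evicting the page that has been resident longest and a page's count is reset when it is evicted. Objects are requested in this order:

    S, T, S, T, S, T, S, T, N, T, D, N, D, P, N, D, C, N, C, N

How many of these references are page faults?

10

S → miss, frames {S}
T → miss, frames {S,T}
S → hit
T → hit
S → hit
T → hit
S → hit
T → hit
N → miss, frames {S,T,N}
T → hit
D → miss, frames {S,T,N,D}
N → hit
D → hit
P → miss, evict N, frames {S,T,D,P}
N → miss, evict P, frames {S,T,D,N}
D → hit
C → miss, evict N, frames {S,T,D,C}
N → miss, evict C, frames {S,T,D,N}
C → miss, evict N, frames {S,T,D,C}
N → miss, evict C, frames {S,T,D,N}
Page faults: 10.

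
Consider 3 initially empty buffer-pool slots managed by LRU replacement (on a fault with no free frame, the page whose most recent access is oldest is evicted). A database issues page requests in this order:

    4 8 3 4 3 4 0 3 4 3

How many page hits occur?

6

4 → fault, frames {4}
8 → fault, frames {4,8}
3 → fault, frames {4,8,3}
4 → hit
3 → hit
4 → hit
0 → fault, evict 8, frames {3,4,0}
3 → hit
4 → hit
3 → hit
Hits: 6.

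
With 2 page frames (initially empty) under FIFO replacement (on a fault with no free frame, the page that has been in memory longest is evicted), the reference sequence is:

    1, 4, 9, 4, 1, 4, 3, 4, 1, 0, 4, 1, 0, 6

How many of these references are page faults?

1: miss, frames (1)
4: miss, frames (1 4)
9: miss, evict 1, frames (4 9)
4: hit
1: miss, evict 4, frames (9 1)
4: miss, evict 9, frames (1 4)
3: miss, evict 1, frames (4 3)
4: hit
1: miss, evict 4, frames (3 1)
0: miss, evict 3, frames (1 0)
4: miss, evict 1, frames (0 4)
1: miss, evict 0, frames (4 1)
0: miss, evict 4, frames (1 0)
6: miss, evict 1, frames (0 6)
Page faults: 12.

12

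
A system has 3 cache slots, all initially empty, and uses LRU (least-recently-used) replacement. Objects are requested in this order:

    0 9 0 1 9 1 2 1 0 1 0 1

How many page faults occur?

0: fault, frames [0]
9: fault, frames [0, 9]
0: hit
1: fault, frames [9, 0, 1]
9: hit
1: hit
2: fault, evict 0, frames [9, 1, 2]
1: hit
0: fault, evict 9, frames [2, 1, 0]
1: hit
0: hit
1: hit
Page faults: 5.

5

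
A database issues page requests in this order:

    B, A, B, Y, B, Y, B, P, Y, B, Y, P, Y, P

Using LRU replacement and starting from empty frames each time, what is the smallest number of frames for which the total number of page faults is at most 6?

3

f=1: 14 faults
f=2: 7 faults
f=3: 4 faults
f=4: 4 faults
Smallest f with faults ≤ 6 is 3.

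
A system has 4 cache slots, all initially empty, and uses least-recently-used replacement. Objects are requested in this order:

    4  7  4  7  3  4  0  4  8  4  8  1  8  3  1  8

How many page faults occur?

7

4 → miss, frames {4}
7 → miss, frames {4,7}
4 → hit
7 → hit
3 → miss, frames {4,7,3}
4 → hit
0 → miss, frames {7,3,4,0}
4 → hit
8 → miss, evict 7, frames {3,0,4,8}
4 → hit
8 → hit
1 → miss, evict 3, frames {0,4,8,1}
8 → hit
3 → miss, evict 0, frames {4,1,8,3}
1 → hit
8 → hit
Page faults: 7.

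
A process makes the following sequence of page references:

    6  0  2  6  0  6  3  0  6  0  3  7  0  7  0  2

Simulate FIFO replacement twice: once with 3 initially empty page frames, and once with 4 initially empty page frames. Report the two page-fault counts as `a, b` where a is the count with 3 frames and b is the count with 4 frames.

8, 5

3 frames: F F F . . . F . F F . F . . . F → 8 faults.
4 frames: F F F . . . F . . . . F . . . . → 5 faults.
5 < 8: adding a frame reduced faults, as is typical.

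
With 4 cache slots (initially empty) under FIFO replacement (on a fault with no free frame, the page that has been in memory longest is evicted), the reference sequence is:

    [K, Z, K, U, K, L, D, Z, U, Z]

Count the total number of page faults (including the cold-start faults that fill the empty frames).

K -> fault, frames [K]
Z -> fault, frames [K, Z]
K -> hit
U -> fault, frames [K, Z, U]
K -> hit
L -> fault, frames [K, Z, U, L]
D -> fault, evict K, frames [Z, U, L, D]
Z -> hit
U -> hit
Z -> hit
Page faults: 5.

5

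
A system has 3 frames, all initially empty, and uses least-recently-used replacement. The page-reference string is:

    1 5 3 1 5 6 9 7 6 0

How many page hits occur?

1 -> miss, frames {1}
5 -> miss, frames {1,5}
3 -> miss, frames {1,5,3}
1 -> hit
5 -> hit
6 -> miss, evict 3, frames {1,5,6}
9 -> miss, evict 1, frames {5,6,9}
7 -> miss, evict 5, frames {6,9,7}
6 -> hit
0 -> miss, evict 9, frames {7,6,0}
Hits: 3.

3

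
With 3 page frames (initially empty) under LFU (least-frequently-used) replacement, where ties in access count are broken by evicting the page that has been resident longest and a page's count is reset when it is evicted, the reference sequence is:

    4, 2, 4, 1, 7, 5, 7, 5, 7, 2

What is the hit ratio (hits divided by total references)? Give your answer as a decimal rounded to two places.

0.40

4 -> fault, frames {4}
2 -> fault, frames {4,2}
4 -> hit
1 -> fault, frames {4,2,1}
7 -> fault, evict 2, frames {4,1,7}
5 -> fault, evict 1, frames {4,7,5}
7 -> hit
5 -> hit
7 -> hit
2 -> fault, evict 4, frames {7,5,2}
Hits: 4 of 10 references → 4/10 = 0.4000.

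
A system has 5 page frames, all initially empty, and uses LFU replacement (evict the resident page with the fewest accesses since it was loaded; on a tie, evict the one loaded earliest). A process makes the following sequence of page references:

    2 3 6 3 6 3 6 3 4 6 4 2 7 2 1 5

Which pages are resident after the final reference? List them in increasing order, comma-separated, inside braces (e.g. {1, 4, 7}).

2 -> fault, frames {2}
3 -> fault, frames {2,3}
6 -> fault, frames {2,3,6}
3 -> hit
6 -> hit
3 -> hit
6 -> hit
3 -> hit
4 -> fault, frames {2,3,6,4}
6 -> hit
4 -> hit
2 -> hit
7 -> fault, frames {2,3,6,4,7}
2 -> hit
1 -> fault, evict 7, frames {2,3,6,4,1}
5 -> fault, evict 1, frames {2,3,6,4,5}

{2, 3, 4, 5, 6}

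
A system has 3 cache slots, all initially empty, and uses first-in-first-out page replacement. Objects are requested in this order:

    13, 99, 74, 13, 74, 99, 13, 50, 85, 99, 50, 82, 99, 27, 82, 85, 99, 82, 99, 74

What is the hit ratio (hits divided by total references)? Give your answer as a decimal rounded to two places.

0.40

13 -> miss, frames {13}
99 -> miss, frames {13,99}
74 -> miss, frames {13,99,74}
13 -> hit
74 -> hit
99 -> hit
13 -> hit
50 -> miss, evict 13, frames {99,74,50}
85 -> miss, evict 99, frames {74,50,85}
99 -> miss, evict 74, frames {50,85,99}
50 -> hit
82 -> miss, evict 50, frames {85,99,82}
99 -> hit
27 -> miss, evict 85, frames {99,82,27}
82 -> hit
85 -> miss, evict 99, frames {82,27,85}
99 -> miss, evict 82, frames {27,85,99}
82 -> miss, evict 27, frames {85,99,82}
99 -> hit
74 -> miss, evict 85, frames {99,82,74}
Hits: 8 of 20 references → 8/20 = 0.4000.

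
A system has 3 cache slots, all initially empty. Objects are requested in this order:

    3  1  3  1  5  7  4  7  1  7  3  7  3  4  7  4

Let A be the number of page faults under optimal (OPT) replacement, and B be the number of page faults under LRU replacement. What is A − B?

Under OPT: F F . . F F F . . . F . . . . . → 6 faults.
Under LRU: F F . . F F F . F . F . . F . . → 8 faults.
A − B = 6 − 8 = -2.

-2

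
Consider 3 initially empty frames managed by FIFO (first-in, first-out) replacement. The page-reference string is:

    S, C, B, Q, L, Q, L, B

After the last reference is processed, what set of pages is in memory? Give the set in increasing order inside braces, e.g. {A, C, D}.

{B, L, Q}

S: miss, frames {S}
C: miss, frames {S,C}
B: miss, frames {S,C,B}
Q: miss, evict S, frames {C,B,Q}
L: miss, evict C, frames {B,Q,L}
Q: hit
L: hit
B: hit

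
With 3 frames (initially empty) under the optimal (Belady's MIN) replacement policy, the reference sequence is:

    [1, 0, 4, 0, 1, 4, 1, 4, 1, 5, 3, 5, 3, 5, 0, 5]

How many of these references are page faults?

1 -> fault, frames (1)
0 -> fault, frames (1 0)
4 -> fault, frames (1 0 4)
0 -> hit
1 -> hit
4 -> hit
1 -> hit
4 -> hit
1 -> hit
5 -> fault, evict 4, frames (1 0 5)
3 -> fault, evict 1, frames (0 5 3)
5 -> hit
3 -> hit
5 -> hit
0 -> hit
5 -> hit
Page faults: 5.

5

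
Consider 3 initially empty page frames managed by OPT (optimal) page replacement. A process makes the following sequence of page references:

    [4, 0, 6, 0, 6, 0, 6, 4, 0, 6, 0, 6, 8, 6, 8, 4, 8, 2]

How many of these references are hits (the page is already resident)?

13

4 → miss, frames (4)
0 → miss, frames (4 0)
6 → miss, frames (4 0 6)
0 → hit
6 → hit
0 → hit
6 → hit
4 → hit
0 → hit
6 → hit
0 → hit
6 → hit
8 → miss, evict 0, frames (4 6 8)
6 → hit
8 → hit
4 → hit
8 → hit
2 → miss, evict 8, frames (4 6 2)
Hits: 13.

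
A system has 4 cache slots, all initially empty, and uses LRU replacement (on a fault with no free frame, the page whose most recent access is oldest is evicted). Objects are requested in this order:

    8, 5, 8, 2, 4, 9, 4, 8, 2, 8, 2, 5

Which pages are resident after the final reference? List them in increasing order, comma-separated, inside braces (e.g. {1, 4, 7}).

{2, 4, 5, 8}

8 → miss, frames {8}
5 → miss, frames {8,5}
8 → hit
2 → miss, frames {5,8,2}
4 → miss, frames {5,8,2,4}
9 → miss, evict 5, frames {8,2,4,9}
4 → hit
8 → hit
2 → hit
8 → hit
2 → hit
5 → miss, evict 9, frames {4,8,2,5}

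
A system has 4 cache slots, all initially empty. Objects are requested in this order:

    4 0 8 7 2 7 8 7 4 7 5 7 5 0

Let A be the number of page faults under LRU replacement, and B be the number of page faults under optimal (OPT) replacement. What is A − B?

1

Under LRU: F F F F F . . . F . F . . F → 8 faults.
Under OPT: F F F F F . . . . . F . . F → 7 faults.
A − B = 8 − 7 = 1.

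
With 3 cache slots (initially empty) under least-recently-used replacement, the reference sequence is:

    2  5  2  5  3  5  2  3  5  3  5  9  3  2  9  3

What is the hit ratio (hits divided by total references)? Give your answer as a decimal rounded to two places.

2 → miss, frames [2]
5 → miss, frames [2, 5]
2 → hit
5 → hit
3 → miss, frames [2, 5, 3]
5 → hit
2 → hit
3 → hit
5 → hit
3 → hit
5 → hit
9 → miss, evict 2, frames [3, 5, 9]
3 → hit
2 → miss, evict 5, frames [9, 3, 2]
9 → hit
3 → hit
Hits: 11 of 16 references → 11/16 = 0.6875.

0.69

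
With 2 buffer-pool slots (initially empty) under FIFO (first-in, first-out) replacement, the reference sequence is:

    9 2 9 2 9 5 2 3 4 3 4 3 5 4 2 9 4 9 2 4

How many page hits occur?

10

9 -> fault, frames (9)
2 -> fault, frames (9 2)
9 -> hit
2 -> hit
9 -> hit
5 -> fault, evict 9, frames (2 5)
2 -> hit
3 -> fault, evict 2, frames (5 3)
4 -> fault, evict 5, frames (3 4)
3 -> hit
4 -> hit
3 -> hit
5 -> fault, evict 3, frames (4 5)
4 -> hit
2 -> fault, evict 4, frames (5 2)
9 -> fault, evict 5, frames (2 9)
4 -> fault, evict 2, frames (9 4)
9 -> hit
2 -> fault, evict 9, frames (4 2)
4 -> hit
Hits: 10.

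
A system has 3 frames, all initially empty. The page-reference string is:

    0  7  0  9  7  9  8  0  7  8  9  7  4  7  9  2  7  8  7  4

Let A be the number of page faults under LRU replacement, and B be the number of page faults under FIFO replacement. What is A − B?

-1

Under LRU: F F . F . . F F F . F . F . . F . F . F → 11 faults.
Under FIFO: F F . F . . F F F . F . F . . F F F . F → 12 faults.
A − B = 11 − 12 = -1.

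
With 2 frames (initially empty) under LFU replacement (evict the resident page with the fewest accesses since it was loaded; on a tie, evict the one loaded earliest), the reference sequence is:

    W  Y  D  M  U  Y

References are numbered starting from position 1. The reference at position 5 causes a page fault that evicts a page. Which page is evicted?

pos 1: W → miss, frames {W}
pos 2: Y → miss, frames {W,Y}
pos 3: D → miss, evict W, frames {Y,D}
pos 4: M → miss, evict Y, frames {D,M}
pos 5: U → miss, evict D, frames {M,U}
At position 5, page D is evicted.

D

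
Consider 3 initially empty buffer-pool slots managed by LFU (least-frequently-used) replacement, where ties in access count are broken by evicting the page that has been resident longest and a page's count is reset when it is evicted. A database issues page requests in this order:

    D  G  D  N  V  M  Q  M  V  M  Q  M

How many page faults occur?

8

D: fault, frames [D]
G: fault, frames [D, G]
D: hit
N: fault, frames [D, G, N]
V: fault, evict G, frames [D, N, V]
M: fault, evict N, frames [D, V, M]
Q: fault, evict V, frames [D, M, Q]
M: hit
V: fault, evict Q, frames [D, M, V]
M: hit
Q: fault, evict V, frames [D, M, Q]
M: hit
Page faults: 8.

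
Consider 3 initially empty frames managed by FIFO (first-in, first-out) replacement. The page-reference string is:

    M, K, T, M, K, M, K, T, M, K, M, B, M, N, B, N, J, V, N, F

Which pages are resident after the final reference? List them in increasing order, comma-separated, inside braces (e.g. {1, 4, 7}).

M → fault, frames [M]
K → fault, frames [M, K]
T → fault, frames [M, K, T]
M → hit
K → hit
M → hit
K → hit
T → hit
M → hit
K → hit
M → hit
B → fault, evict M, frames [K, T, B]
M → fault, evict K, frames [T, B, M]
N → fault, evict T, frames [B, M, N]
B → hit
N → hit
J → fault, evict B, frames [M, N, J]
V → fault, evict M, frames [N, J, V]
N → hit
F → fault, evict N, frames [J, V, F]

{F, J, V}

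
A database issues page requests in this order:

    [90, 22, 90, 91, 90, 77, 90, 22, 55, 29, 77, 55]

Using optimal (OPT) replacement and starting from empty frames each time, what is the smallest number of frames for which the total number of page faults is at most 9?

2

f=1: 12 faults
f=2: 8 faults
f=3: 6 faults
f=4: 6 faults
f=5: 6 faults
f=6: 6 faults
Smallest f with faults ≤ 9 is 2.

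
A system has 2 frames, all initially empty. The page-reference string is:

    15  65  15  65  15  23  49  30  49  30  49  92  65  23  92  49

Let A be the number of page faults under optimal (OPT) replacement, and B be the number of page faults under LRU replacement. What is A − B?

Under OPT: F F . . . F F F . . . F F F . F → 9 faults.
Under LRU: F F . . . F F F . . . F F F F F → 10 faults.
A − B = 9 − 10 = -1.

-1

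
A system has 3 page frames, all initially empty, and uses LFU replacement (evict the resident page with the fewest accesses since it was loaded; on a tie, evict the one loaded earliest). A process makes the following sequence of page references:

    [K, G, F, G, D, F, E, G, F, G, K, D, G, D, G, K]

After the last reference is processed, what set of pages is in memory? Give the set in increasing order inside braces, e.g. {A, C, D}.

K: fault, frames {K}
G: fault, frames {K,G}
F: fault, frames {K,G,F}
G: hit
D: fault, evict K, frames {G,F,D}
F: hit
E: fault, evict D, frames {G,F,E}
G: hit
F: hit
G: hit
K: fault, evict E, frames {G,F,K}
D: fault, evict K, frames {G,F,D}
G: hit
D: hit
G: hit
K: fault, evict D, frames {G,F,K}

{F, G, K}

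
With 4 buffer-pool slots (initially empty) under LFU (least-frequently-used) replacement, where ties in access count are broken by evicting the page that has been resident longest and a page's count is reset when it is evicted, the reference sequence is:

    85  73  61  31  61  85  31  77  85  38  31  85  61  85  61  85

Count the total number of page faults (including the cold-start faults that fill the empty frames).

6

85 -> fault, frames [85]
73 -> fault, frames [85, 73]
61 -> fault, frames [85, 73, 61]
31 -> fault, frames [85, 73, 61, 31]
61 -> hit
85 -> hit
31 -> hit
77 -> fault, evict 73, frames [85, 61, 31, 77]
85 -> hit
38 -> fault, evict 77, frames [85, 61, 31, 38]
31 -> hit
85 -> hit
61 -> hit
85 -> hit
61 -> hit
85 -> hit
Page faults: 6.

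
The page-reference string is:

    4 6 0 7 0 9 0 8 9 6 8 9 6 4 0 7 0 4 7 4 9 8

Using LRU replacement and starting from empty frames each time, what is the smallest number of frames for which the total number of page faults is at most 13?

3

f=1: 22 faults
f=2: 18 faults
f=3: 12 faults
f=4: 12 faults
f=5: 9 faults
f=6: 6 faults
Smallest f with faults ≤ 13 is 3.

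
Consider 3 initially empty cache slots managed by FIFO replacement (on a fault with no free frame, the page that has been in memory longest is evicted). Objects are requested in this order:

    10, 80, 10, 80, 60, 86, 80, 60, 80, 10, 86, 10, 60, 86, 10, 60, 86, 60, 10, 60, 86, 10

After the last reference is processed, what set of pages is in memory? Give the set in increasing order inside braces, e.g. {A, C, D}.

10: fault, frames {10}
80: fault, frames {10,80}
10: hit
80: hit
60: fault, frames {10,80,60}
86: fault, evict 10, frames {80,60,86}
80: hit
60: hit
80: hit
10: fault, evict 80, frames {60,86,10}
86: hit
10: hit
60: hit
86: hit
10: hit
60: hit
86: hit
60: hit
10: hit
60: hit
86: hit
10: hit

{10, 60, 86}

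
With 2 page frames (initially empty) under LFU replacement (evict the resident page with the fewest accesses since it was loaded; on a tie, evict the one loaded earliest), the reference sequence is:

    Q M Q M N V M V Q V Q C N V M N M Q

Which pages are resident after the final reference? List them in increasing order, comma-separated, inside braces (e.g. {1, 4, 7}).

{M, Q}

Q -> miss, frames {Q}
M -> miss, frames {Q,M}
Q -> hit
M -> hit
N -> miss, evict Q, frames {M,N}
V -> miss, evict N, frames {M,V}
M -> hit
V -> hit
Q -> miss, evict V, frames {M,Q}
V -> miss, evict Q, frames {M,V}
Q -> miss, evict V, frames {M,Q}
C -> miss, evict Q, frames {M,C}
N -> miss, evict C, frames {M,N}
V -> miss, evict N, frames {M,V}
M -> hit
N -> miss, evict V, frames {M,N}
M -> hit
Q -> miss, evict N, frames {M,Q}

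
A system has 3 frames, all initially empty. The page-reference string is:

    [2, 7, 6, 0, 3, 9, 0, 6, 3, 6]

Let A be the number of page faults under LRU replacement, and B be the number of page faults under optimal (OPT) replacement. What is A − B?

Under LRU: F F F F F F . F F . → 8 faults.
Under OPT: F F F F F F . . F . → 7 faults.
A − B = 8 − 7 = 1.

1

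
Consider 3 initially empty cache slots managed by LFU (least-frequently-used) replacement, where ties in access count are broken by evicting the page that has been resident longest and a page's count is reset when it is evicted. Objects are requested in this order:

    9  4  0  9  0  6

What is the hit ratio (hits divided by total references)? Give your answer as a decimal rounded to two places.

0.33

9 -> miss, frames {9}
4 -> miss, frames {9,4}
0 -> miss, frames {9,4,0}
9 -> hit
0 -> hit
6 -> miss, evict 4, frames {9,0,6}
Hits: 2 of 6 references → 2/6 = 0.3333.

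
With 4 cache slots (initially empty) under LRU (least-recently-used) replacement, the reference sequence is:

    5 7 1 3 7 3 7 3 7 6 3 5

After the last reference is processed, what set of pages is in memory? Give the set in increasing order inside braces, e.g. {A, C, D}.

{3, 5, 6, 7}

5: miss, frames [5]
7: miss, frames [5, 7]
1: miss, frames [5, 7, 1]
3: miss, frames [5, 7, 1, 3]
7: hit
3: hit
7: hit
3: hit
7: hit
6: miss, evict 5, frames [1, 3, 7, 6]
3: hit
5: miss, evict 1, frames [7, 6, 3, 5]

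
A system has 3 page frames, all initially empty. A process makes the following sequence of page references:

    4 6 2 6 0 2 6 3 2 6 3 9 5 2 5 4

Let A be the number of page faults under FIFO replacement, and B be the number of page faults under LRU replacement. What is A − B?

1

Under FIFO: F F F . F . . F . F . F F F . F → 10 faults.
Under LRU: F F F . F . . F . . . F F F . F → 9 faults.
A − B = 10 − 9 = 1.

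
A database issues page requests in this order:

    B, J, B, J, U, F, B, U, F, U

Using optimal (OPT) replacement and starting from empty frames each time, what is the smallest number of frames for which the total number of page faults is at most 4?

f=1: 10 faults
f=2: 5 faults
f=3: 4 faults
f=4: 4 faults
Smallest f with faults ≤ 4 is 3.

3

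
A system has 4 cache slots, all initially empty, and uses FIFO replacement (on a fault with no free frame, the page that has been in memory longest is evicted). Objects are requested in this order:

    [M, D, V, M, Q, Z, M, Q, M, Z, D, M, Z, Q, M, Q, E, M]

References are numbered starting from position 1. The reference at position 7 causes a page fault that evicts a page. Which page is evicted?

D

pos 1: M -> miss, frames [M]
pos 2: D -> miss, frames [M, D]
pos 3: V -> miss, frames [M, D, V]
pos 4: M -> hit
pos 5: Q -> miss, frames [M, D, V, Q]
pos 6: Z -> miss, evict M, frames [D, V, Q, Z]
pos 7: M -> miss, evict D, frames [V, Q, Z, M]
At position 7, page D is evicted.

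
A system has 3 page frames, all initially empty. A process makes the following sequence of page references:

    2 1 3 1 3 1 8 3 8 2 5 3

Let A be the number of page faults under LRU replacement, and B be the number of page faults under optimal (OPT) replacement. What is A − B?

2

Under LRU: F F F . . . F . . F F F → 7 faults.
Under OPT: F F F . . . F . . . F . → 5 faults.
A − B = 7 − 5 = 2.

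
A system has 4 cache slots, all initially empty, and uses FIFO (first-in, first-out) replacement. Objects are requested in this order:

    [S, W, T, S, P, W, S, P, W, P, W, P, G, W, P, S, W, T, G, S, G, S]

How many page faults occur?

S -> fault, frames [S]
W -> fault, frames [S, W]
T -> fault, frames [S, W, T]
S -> hit
P -> fault, frames [S, W, T, P]
W -> hit
S -> hit
P -> hit
W -> hit
P -> hit
W -> hit
P -> hit
G -> fault, evict S, frames [W, T, P, G]
W -> hit
P -> hit
S -> fault, evict W, frames [T, P, G, S]
W -> fault, evict T, frames [P, G, S, W]
T -> fault, evict P, frames [G, S, W, T]
G -> hit
S -> hit
G -> hit
S -> hit
Page faults: 8.

8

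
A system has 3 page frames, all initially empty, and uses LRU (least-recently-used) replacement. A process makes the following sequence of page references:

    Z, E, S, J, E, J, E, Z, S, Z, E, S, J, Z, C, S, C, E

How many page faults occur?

11

Z → fault, frames (Z)
E → fault, frames (Z E)
S → fault, frames (Z E S)
J → fault, evict Z, frames (E S J)
E → hit
J → hit
E → hit
Z → fault, evict S, frames (J E Z)
S → fault, evict J, frames (E Z S)
Z → hit
E → hit
S → hit
J → fault, evict Z, frames (E S J)
Z → fault, evict E, frames (S J Z)
C → fault, evict S, frames (J Z C)
S → fault, evict J, frames (Z C S)
C → hit
E → fault, evict Z, frames (S C E)
Page faults: 11.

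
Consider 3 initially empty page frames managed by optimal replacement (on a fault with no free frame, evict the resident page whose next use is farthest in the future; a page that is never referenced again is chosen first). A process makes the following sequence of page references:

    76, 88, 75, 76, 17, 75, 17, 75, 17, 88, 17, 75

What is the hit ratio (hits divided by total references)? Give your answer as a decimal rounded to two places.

76 -> miss, frames (76)
88 -> miss, frames (76 88)
75 -> miss, frames (76 88 75)
76 -> hit
17 -> miss, evict 76, frames (88 75 17)
75 -> hit
17 -> hit
75 -> hit
17 -> hit
88 -> hit
17 -> hit
75 -> hit
Hits: 8 of 12 references → 8/12 = 0.6667.

0.67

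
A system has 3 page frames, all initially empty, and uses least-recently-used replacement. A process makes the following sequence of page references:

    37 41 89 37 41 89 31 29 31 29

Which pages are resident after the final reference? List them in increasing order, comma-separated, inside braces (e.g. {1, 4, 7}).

{29, 31, 89}

37: fault, frames [37]
41: fault, frames [37, 41]
89: fault, frames [37, 41, 89]
37: hit
41: hit
89: hit
31: fault, evict 37, frames [41, 89, 31]
29: fault, evict 41, frames [89, 31, 29]
31: hit
29: hit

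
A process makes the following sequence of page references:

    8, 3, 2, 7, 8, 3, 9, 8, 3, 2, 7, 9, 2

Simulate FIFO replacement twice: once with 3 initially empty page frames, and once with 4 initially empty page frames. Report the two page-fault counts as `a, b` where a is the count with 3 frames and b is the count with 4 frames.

3 frames: F F F F F F F . . F F . . → 9 faults.
4 frames: F F F F . . F F F F F F . → 10 faults.
10 > 9: adding a frame increased faults — Belady's anomaly.

9, 10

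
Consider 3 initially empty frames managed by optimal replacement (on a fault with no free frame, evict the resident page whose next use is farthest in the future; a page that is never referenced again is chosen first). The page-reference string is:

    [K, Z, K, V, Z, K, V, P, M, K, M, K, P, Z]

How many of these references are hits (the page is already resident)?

K -> fault, frames {K}
Z -> fault, frames {K,Z}
K -> hit
V -> fault, frames {K,Z,V}
Z -> hit
K -> hit
V -> hit
P -> fault, evict V, frames {K,Z,P}
M -> fault, evict Z, frames {K,P,M}
K -> hit
M -> hit
K -> hit
P -> hit
Z -> fault, evict M, frames {K,P,Z}
Hits: 8.

8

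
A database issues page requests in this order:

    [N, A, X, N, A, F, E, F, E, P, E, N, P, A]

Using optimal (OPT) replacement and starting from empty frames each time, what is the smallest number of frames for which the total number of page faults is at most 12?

f=1: 14 faults
f=2: 9 faults
f=3: 7 faults
f=4: 6 faults
f=5: 6 faults
f=6: 6 faults
Smallest f with faults ≤ 12 is 2.

2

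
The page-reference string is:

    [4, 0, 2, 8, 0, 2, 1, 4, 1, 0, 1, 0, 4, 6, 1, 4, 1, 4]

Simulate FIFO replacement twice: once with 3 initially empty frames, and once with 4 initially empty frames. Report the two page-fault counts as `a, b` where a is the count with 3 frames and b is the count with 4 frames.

3 frames: F F F F . . F F . F . . . F F F . . → 10 faults.
4 frames: F F F F . . F F . F . . . F . . . . → 8 faults.
8 < 10: adding a frame reduced faults, as is typical.

10, 8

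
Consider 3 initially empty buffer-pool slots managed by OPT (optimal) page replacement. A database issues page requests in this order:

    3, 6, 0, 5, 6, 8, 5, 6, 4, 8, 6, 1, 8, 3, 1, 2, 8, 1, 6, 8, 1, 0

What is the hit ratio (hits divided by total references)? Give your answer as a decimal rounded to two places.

0.50

3 → fault, frames (3)
6 → fault, frames (3 6)
0 → fault, frames (3 6 0)
5 → fault, evict 0, frames (3 6 5)
6 → hit
8 → fault, evict 3, frames (6 5 8)
5 → hit
6 → hit
4 → fault, evict 5, frames (6 8 4)
8 → hit
6 → hit
1 → fault, evict 4, frames (6 8 1)
8 → hit
3 → fault, evict 6, frames (8 1 3)
1 → hit
2 → fault, evict 3, frames (8 1 2)
8 → hit
1 → hit
6 → fault, evict 2, frames (8 1 6)
8 → hit
1 → hit
0 → fault, evict 6, frames (8 1 0)
Hits: 11 of 22 references → 11/22 = 0.5000.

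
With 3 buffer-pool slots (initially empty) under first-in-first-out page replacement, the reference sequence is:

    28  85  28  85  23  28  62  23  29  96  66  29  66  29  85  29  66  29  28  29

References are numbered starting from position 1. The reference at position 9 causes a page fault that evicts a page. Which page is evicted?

pos 1: 28 -> fault, frames [28]
pos 2: 85 -> fault, frames [28, 85]
pos 3: 28 -> hit
pos 4: 85 -> hit
pos 5: 23 -> fault, frames [28, 85, 23]
pos 6: 28 -> hit
pos 7: 62 -> fault, evict 28, frames [85, 23, 62]
pos 8: 23 -> hit
pos 9: 29 -> fault, evict 85, frames [23, 62, 29]
At position 9, page 85 is evicted.

85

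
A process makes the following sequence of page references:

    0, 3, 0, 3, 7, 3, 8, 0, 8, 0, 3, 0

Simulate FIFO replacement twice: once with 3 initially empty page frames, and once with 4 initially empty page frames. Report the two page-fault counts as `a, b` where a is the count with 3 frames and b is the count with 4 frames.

3 frames: F F . . F . F F . . F . → 6 faults.
4 frames: F F . . F . F . . . . . → 4 faults.
4 < 6: adding a frame reduced faults, as is typical.

6, 4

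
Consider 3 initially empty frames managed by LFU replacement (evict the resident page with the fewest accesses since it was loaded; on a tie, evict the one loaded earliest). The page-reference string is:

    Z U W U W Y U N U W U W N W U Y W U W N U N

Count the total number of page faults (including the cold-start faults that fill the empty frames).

7

Z: fault, frames (Z)
U: fault, frames (Z U)
W: fault, frames (Z U W)
U: hit
W: hit
Y: fault, evict Z, frames (U W Y)
U: hit
N: fault, evict Y, frames (U W N)
U: hit
W: hit
U: hit
W: hit
N: hit
W: hit
U: hit
Y: fault, evict N, frames (U W Y)
W: hit
U: hit
W: hit
N: fault, evict Y, frames (U W N)
U: hit
N: hit
Page faults: 7.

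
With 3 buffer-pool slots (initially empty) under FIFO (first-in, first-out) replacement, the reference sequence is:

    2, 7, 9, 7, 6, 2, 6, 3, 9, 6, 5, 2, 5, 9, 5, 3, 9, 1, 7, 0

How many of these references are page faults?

2 -> fault, frames [2]
7 -> fault, frames [2, 7]
9 -> fault, frames [2, 7, 9]
7 -> hit
6 -> fault, evict 2, frames [7, 9, 6]
2 -> fault, evict 7, frames [9, 6, 2]
6 -> hit
3 -> fault, evict 9, frames [6, 2, 3]
9 -> fault, evict 6, frames [2, 3, 9]
6 -> fault, evict 2, frames [3, 9, 6]
5 -> fault, evict 3, frames [9, 6, 5]
2 -> fault, evict 9, frames [6, 5, 2]
5 -> hit
9 -> fault, evict 6, frames [5, 2, 9]
5 -> hit
3 -> fault, evict 5, frames [2, 9, 3]
9 -> hit
1 -> fault, evict 2, frames [9, 3, 1]
7 -> fault, evict 9, frames [3, 1, 7]
0 -> fault, evict 3, frames [1, 7, 0]
Page faults: 15.

15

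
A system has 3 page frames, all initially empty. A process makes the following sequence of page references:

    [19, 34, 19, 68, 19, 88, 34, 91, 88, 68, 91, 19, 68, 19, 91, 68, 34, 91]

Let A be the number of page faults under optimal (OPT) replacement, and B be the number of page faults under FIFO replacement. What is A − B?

Under OPT: F F . F . F . F . . . F . . . . F . → 7 faults.
Under FIFO: F F . F . F . F . . . F F . . . F F → 9 faults.
A − B = 7 − 9 = -2.

-2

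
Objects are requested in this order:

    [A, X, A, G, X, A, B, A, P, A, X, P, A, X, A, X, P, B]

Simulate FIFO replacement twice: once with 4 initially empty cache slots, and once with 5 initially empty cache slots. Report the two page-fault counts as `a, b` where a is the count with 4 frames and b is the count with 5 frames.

4 frames: F F . F . . F . F F F . . . . . . . → 7 faults.
5 frames: F F . F . . F . F . . . . . . . . . → 5 faults.
5 < 7: adding a frame reduced faults, as is typical.

7, 5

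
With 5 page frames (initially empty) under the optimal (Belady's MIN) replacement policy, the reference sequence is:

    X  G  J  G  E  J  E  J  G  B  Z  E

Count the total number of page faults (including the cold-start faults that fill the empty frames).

X: fault, frames {X}
G: fault, frames {X,G}
J: fault, frames {X,G,J}
G: hit
E: fault, frames {X,G,J,E}
J: hit
E: hit
J: hit
G: hit
B: fault, frames {X,G,J,E,B}
Z: fault, evict B, frames {X,G,J,E,Z}
E: hit
Page faults: 6.

6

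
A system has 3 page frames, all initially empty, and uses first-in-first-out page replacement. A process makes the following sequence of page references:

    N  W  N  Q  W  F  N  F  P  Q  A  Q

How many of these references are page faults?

N: fault, frames {N}
W: fault, frames {N,W}
N: hit
Q: fault, frames {N,W,Q}
W: hit
F: fault, evict N, frames {W,Q,F}
N: fault, evict W, frames {Q,F,N}
F: hit
P: fault, evict Q, frames {F,N,P}
Q: fault, evict F, frames {N,P,Q}
A: fault, evict N, frames {P,Q,A}
Q: hit
Page faults: 8.

8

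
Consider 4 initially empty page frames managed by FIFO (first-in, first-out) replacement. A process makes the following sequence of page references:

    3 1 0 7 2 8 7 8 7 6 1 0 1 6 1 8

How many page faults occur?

9

3 -> miss, frames [3]
1 -> miss, frames [3, 1]
0 -> miss, frames [3, 1, 0]
7 -> miss, frames [3, 1, 0, 7]
2 -> miss, evict 3, frames [1, 0, 7, 2]
8 -> miss, evict 1, frames [0, 7, 2, 8]
7 -> hit
8 -> hit
7 -> hit
6 -> miss, evict 0, frames [7, 2, 8, 6]
1 -> miss, evict 7, frames [2, 8, 6, 1]
0 -> miss, evict 2, frames [8, 6, 1, 0]
1 -> hit
6 -> hit
1 -> hit
8 -> hit
Page faults: 9.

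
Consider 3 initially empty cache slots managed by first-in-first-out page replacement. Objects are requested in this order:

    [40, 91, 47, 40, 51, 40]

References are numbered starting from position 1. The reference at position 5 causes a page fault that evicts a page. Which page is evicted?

40

pos 1: 40: miss, frames [40]
pos 2: 91: miss, frames [40, 91]
pos 3: 47: miss, frames [40, 91, 47]
pos 4: 40: hit
pos 5: 51: miss, evict 40, frames [91, 47, 51]
At position 5, page 40 is evicted.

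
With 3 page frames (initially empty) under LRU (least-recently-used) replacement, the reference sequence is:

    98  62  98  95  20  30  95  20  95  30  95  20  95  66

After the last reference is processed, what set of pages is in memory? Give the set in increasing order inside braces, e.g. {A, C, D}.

{20, 66, 95}

98 → miss, frames (98)
62 → miss, frames (98 62)
98 → hit
95 → miss, frames (62 98 95)
20 → miss, evict 62, frames (98 95 20)
30 → miss, evict 98, frames (95 20 30)
95 → hit
20 → hit
95 → hit
30 → hit
95 → hit
20 → hit
95 → hit
66 → miss, evict 30, frames (20 95 66)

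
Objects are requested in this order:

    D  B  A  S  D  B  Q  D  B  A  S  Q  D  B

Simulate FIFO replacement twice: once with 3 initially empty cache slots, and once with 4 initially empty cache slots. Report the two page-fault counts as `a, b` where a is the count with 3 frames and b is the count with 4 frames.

11, 12

3 frames: F F F F F F F . . F F . F F → 11 faults.
4 frames: F F F F . . F F F F F F F F → 12 faults.
12 > 11: adding a frame increased faults — Belady's anomaly.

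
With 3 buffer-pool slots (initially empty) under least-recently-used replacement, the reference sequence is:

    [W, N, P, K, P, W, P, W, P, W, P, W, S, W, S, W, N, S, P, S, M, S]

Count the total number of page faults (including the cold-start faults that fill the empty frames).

9

W → miss, frames {W}
N → miss, frames {W,N}
P → miss, frames {W,N,P}
K → miss, evict W, frames {N,P,K}
P → hit
W → miss, evict N, frames {K,P,W}
P → hit
W → hit
P → hit
W → hit
P → hit
W → hit
S → miss, evict K, frames {P,W,S}
W → hit
S → hit
W → hit
N → miss, evict P, frames {S,W,N}
S → hit
P → miss, evict W, frames {N,S,P}
S → hit
M → miss, evict N, frames {P,S,M}
S → hit
Page faults: 9.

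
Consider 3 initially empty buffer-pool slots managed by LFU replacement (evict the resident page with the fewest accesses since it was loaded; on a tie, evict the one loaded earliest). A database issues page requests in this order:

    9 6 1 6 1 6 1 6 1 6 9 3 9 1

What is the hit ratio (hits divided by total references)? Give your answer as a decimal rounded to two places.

0.64

9: miss, frames (9)
6: miss, frames (9 6)
1: miss, frames (9 6 1)
6: hit
1: hit
6: hit
1: hit
6: hit
1: hit
6: hit
9: hit
3: miss, evict 9, frames (6 1 3)
9: miss, evict 3, frames (6 1 9)
1: hit
Hits: 9 of 14 references → 9/14 = 0.6429.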